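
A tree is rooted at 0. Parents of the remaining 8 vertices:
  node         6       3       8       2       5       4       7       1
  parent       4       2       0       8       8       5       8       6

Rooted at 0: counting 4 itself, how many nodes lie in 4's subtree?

3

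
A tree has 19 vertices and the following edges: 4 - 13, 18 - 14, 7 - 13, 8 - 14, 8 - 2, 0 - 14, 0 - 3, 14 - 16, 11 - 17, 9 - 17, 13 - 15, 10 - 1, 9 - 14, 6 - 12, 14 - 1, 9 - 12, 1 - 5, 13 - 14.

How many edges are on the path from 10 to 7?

The path is 10 - 1 - 14 - 13 - 7, which has 4 edges.

4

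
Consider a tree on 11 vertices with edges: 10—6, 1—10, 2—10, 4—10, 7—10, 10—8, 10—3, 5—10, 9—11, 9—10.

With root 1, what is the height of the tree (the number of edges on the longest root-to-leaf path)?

A deepest node is 11, reached by 1 → 10 → 9 → 11.
That path has 3 edges, so the height is 3.

3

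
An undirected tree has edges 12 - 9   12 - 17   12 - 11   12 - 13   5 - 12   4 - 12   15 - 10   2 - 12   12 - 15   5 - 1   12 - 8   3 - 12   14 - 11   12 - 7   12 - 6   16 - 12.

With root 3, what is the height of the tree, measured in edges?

3

The longest root-to-leaf path is 3-12-15-10 (3 edges).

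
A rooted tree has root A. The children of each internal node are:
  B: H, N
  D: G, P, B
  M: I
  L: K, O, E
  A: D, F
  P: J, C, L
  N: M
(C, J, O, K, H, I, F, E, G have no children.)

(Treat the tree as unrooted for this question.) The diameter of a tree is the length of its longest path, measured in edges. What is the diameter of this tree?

7

A longest path is I–M–N–B–D–P–L–E, with 7 edges.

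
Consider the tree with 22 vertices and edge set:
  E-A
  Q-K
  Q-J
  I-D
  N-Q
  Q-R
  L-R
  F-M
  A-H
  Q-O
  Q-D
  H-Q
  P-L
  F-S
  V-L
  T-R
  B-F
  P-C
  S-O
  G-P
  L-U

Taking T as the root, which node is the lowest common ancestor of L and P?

L

L's ancestor chain is L, R, T and P's is P, L, R, T; they first meet at L.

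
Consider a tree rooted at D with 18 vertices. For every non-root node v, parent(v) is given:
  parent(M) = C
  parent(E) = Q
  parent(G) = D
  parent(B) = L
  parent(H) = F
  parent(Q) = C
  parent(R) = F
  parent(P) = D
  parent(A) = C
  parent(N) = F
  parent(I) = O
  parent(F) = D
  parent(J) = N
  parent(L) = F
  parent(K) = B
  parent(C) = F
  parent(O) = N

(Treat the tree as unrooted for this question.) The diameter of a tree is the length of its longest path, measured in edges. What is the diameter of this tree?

A longest path is E - Q - C - F - N - O - I, with 6 edges.

6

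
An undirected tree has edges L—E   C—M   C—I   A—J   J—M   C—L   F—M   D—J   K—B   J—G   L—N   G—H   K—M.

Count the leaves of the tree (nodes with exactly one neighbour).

8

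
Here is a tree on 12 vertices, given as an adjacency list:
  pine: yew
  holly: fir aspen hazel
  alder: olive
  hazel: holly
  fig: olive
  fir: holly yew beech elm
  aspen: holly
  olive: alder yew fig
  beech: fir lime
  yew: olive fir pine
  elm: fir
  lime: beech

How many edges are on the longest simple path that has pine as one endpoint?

The node farthest from pine is hazel (aspen, lime also at distance 4), via pine – yew – fir – holly – hazel — 4 edges.

4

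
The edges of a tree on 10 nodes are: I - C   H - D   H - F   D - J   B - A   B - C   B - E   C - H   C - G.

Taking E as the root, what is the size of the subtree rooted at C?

7

C's subtree: {C, I, H, G, D, F, J}, size 7.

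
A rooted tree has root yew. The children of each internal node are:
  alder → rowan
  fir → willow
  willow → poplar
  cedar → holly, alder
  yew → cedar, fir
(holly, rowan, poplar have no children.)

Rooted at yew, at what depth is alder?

2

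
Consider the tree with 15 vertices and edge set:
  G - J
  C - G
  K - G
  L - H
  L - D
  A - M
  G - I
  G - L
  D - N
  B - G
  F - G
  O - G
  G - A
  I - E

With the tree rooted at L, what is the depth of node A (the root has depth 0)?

2

Climbing from A to the root: A → G → L. That's 2 steps.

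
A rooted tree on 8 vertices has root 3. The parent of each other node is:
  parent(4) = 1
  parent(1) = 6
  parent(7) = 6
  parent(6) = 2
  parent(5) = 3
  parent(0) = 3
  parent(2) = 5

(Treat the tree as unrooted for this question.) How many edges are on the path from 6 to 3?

3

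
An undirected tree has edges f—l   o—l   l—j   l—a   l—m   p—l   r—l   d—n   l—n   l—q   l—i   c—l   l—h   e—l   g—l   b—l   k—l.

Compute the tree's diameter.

3

BFS from d reaches j last, at distance 3; BFS from j confirms no node is farther.
Path: d – n – l – j.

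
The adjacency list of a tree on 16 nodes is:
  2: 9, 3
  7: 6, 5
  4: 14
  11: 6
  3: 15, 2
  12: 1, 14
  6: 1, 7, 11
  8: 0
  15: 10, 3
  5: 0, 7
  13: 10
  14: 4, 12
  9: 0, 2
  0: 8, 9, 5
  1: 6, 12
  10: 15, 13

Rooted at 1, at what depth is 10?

9

Climbing from 10 to the root: 10 → 15 → 3 → 2 → 9 → 0 → 5 → 7 → 6 → 1. That's 9 steps.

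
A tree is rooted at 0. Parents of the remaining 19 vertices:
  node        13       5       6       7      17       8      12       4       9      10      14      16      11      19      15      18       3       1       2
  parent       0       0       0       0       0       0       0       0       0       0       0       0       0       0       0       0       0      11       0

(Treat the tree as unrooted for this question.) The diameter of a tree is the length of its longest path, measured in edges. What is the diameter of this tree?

A longest path is 1–11–0–5, with 3 edges.

3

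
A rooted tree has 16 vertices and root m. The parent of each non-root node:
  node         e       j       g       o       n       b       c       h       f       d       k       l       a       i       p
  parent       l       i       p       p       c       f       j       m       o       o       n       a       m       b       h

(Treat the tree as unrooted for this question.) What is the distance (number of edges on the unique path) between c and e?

11

Walking from c: c–j–i–b–f–o–p–h–m–a–l–e. Length 11.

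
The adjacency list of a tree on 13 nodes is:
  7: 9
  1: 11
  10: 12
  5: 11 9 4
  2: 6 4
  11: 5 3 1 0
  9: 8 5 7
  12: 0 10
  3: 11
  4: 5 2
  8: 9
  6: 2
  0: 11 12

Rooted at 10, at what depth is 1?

10–12–0–11–1 — 4 edges.

4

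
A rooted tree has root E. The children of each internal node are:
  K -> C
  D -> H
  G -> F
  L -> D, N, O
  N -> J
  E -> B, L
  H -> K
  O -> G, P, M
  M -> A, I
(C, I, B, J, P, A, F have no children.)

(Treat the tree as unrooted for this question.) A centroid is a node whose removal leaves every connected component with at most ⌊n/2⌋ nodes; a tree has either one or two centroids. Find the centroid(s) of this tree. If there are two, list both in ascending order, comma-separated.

Delete L: the remaining components have sizes 7, 4, 2, 2. Max 7 ≤ 8, so L is a centroid.
No neighbour of L does as well, so L is the unique centroid.

L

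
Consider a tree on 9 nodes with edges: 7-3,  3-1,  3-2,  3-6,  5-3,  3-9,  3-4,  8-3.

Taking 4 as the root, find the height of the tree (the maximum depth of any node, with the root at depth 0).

2

2 sits deepest: 4–3–2 — 2 edges from the root.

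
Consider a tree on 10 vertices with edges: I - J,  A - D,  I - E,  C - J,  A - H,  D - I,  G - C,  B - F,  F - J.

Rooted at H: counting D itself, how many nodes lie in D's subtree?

Descendants of D (including itself): D, I, J, E, C, F, G, B. That's 8.

8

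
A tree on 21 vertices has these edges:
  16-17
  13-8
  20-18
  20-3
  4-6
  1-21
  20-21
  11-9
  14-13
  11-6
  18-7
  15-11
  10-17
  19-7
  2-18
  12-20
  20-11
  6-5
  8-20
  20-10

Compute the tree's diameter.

6

BFS from 5 reaches 16 last, at distance 6; BFS from 16 confirms no node is farther.
Path: 5-6-11-20-10-17-16.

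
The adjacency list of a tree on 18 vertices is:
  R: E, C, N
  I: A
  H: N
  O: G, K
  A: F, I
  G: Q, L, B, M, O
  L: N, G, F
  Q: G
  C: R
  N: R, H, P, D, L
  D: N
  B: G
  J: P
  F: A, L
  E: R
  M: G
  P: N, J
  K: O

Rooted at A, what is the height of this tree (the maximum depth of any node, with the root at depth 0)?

The longest root-to-leaf path is A → F → L → N → R → E (5 edges).

5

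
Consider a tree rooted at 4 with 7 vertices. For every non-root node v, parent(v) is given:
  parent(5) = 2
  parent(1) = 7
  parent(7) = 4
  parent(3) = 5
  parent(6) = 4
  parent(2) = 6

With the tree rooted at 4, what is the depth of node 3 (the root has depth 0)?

4

4–6–2–5–3 — 4 edges.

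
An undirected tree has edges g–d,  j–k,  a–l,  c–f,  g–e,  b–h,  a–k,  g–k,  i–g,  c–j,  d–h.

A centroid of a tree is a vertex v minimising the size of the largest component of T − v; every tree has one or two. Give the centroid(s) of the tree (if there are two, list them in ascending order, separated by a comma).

Removing k splits the tree into components of sizes 6, 3, 2; the largest is 6 ≤ ⌊12/2⌋ = 6.
g is adjacent to k and is also a centroid (the largest component after removing it is likewise 6).

g, k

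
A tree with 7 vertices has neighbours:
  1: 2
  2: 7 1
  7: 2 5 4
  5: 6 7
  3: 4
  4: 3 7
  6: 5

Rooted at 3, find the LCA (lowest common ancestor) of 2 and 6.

2's ancestor chain is 2, 7, 4, 3 and 6's is 6, 5, 7, 4, 3; they first meet at 7.

7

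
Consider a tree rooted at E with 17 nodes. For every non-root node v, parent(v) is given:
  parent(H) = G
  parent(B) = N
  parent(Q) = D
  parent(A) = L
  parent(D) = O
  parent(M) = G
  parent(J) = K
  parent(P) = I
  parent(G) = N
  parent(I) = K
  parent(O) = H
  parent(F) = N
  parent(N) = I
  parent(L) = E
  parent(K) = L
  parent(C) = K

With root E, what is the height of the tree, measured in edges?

The longest root-to-leaf path is E → L → K → I → N → G → H → O → D → Q (9 edges).

9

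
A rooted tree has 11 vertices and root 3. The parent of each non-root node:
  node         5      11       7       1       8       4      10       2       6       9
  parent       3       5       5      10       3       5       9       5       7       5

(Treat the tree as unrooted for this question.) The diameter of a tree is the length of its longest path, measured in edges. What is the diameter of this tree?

5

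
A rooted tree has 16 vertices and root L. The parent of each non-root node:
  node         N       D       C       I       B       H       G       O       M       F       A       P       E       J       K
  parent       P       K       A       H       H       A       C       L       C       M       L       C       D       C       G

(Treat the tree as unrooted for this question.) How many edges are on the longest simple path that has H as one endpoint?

6

The node farthest from H is E, via H – A – C – G – K – D – E — 6 edges.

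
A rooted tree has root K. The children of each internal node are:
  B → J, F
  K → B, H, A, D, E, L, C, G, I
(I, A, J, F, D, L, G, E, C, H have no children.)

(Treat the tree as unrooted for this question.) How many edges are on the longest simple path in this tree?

A longest path is J - B - K - A, with 3 edges.

3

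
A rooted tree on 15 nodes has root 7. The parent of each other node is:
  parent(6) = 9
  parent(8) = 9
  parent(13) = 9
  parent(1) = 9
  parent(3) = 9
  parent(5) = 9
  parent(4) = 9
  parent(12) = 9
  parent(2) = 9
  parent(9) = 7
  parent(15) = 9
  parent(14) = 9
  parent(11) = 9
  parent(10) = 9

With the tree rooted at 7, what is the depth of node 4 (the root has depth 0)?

7 → 9 → 4 — 2 edges.

2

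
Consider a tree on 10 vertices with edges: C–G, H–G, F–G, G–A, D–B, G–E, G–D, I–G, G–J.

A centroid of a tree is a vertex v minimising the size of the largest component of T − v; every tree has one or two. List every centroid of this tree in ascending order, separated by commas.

Delete G: the remaining components have sizes 2, 1, 1, 1, 1, 1, 1, 1. Max 2 ≤ 5, so G is a centroid.
No neighbour of G does as well, so G is the unique centroid.

G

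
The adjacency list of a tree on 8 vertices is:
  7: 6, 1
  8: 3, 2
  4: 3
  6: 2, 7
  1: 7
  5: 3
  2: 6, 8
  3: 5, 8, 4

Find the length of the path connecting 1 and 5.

6

The path is 1 - 7 - 6 - 2 - 8 - 3 - 5, which has 6 edges.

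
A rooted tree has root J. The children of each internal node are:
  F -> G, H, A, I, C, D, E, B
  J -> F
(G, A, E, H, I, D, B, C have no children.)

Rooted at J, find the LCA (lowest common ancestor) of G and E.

Path G→root: G F J; path E→root: E F J.
First common node: F.

F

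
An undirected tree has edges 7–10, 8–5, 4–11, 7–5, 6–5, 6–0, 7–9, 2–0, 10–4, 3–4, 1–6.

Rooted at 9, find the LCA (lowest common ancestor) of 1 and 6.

Ancestors of 1 (toward the root): 1, 6, 5, 7, 9.
Ancestors of 6: 6, 5, 7, 9.
The deepest node appearing in both lists is 6.

6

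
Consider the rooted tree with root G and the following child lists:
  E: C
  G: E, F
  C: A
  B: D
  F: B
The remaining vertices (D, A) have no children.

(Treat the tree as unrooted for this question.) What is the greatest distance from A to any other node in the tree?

Distances from A peak at 6, attained at D.
A–C–E–G–F–B–D

6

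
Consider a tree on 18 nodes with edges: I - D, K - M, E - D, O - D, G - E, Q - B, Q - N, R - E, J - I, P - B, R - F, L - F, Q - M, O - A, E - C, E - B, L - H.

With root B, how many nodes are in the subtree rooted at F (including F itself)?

Descendants of F (including itself): F, L, H. That's 3.

3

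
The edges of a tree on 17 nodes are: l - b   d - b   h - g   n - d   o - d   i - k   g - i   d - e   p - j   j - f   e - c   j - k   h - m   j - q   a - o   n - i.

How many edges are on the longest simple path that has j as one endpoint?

6

A farthest node from j is a (l, c also at distance 6).
The path j-k-i-n-d-o-a has 6 edges.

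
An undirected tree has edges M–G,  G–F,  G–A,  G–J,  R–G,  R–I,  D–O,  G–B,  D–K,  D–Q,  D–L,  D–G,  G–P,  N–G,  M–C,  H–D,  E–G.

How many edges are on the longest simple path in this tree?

BFS from C reaches H last, at distance 4; BFS from H confirms no node is farther.
Path: C-M-G-D-H.

4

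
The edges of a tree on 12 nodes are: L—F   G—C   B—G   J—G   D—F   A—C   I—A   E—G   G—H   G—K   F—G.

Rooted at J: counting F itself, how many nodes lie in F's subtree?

3

F's subtree: {F, D, L}, size 3.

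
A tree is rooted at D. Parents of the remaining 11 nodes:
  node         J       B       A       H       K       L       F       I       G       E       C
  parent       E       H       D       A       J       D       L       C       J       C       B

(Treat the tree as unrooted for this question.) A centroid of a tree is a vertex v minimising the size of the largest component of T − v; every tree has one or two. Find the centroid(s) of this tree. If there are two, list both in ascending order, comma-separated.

B, C

Removing C splits the tree into components of sizes 6, 4, 1; the largest is 6 ≤ ⌊12/2⌋ = 6.
B is adjacent to C and is also a centroid (the largest component after removing it is likewise 6).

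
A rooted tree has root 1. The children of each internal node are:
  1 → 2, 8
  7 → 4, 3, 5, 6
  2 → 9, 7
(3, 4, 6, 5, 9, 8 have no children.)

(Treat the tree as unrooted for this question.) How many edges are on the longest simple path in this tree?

Starting from 8, a farthest node is 6 at distance 4.
One longest path: 8 - 1 - 2 - 7 - 6.
So the diameter is 4.

4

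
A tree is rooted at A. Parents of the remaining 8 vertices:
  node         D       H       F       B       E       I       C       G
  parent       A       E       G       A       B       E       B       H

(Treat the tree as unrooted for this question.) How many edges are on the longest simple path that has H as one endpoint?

4

The node farthest from H is D, via H–E–B–A–D — 4 edges.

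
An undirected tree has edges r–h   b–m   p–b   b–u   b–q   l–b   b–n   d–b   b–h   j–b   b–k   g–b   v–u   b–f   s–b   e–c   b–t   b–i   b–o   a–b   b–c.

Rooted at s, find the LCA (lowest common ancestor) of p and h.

b

Path p→root: p b s; path h→root: h b s.
First common node: b.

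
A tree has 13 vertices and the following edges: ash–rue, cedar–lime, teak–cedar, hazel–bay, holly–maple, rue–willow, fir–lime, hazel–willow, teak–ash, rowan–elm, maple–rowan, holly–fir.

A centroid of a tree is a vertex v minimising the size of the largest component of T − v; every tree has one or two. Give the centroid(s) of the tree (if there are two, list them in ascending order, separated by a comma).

Removing cedar splits the tree into components of sizes 6, 6; the largest is 6 ≤ ⌊13/2⌋ = 6.
Every other node leaves some component of size > 6, so the centroid is unique.

cedar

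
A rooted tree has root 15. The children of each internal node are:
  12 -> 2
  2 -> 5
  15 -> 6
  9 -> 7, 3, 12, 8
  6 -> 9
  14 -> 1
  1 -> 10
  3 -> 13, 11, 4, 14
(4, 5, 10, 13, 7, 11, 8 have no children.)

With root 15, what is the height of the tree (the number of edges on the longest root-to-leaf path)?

6

A deepest node is 10, reached by 15-6-9-3-14-1-10.
That path has 6 edges, so the height is 6.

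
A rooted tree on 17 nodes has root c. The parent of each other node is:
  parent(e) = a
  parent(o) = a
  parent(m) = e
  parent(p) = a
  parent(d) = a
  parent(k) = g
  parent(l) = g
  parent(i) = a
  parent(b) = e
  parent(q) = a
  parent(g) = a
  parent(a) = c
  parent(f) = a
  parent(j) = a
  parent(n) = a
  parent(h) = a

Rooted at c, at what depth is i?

2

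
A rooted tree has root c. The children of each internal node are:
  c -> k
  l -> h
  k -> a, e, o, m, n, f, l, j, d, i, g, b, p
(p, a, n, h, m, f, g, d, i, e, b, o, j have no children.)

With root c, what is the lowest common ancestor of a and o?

k

a's ancestor chain is a, k, c and o's is o, k, c; they first meet at k.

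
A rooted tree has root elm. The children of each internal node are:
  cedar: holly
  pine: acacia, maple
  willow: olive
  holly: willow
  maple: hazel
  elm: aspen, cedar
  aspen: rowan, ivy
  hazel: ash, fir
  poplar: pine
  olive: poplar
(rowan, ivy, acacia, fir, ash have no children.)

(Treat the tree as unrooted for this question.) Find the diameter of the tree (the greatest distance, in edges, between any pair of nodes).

Starting from ash, a farthest node is ivy at distance 11.
One longest path: ash - hazel - maple - pine - poplar - olive - willow - holly - cedar - elm - aspen - ivy.
So the diameter is 11.

11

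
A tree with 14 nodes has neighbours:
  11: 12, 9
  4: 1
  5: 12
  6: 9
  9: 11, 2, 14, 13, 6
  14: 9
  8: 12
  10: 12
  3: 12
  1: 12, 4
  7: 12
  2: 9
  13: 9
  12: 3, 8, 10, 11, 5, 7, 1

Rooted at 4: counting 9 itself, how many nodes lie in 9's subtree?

9's subtree: {9, 14, 6, 2, 13}, size 5.

5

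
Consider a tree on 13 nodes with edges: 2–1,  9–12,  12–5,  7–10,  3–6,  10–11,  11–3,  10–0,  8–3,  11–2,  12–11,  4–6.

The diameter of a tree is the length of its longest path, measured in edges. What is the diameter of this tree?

5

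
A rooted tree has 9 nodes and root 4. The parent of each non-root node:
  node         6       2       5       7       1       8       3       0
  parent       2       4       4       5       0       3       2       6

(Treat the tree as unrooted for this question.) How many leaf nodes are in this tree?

3

The leaves are 1, 7, 8.
That is 3 leaves.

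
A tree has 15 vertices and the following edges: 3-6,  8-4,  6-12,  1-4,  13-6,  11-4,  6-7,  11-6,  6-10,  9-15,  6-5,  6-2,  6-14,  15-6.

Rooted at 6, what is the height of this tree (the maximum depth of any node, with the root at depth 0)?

8 sits deepest: 6–11–4–8 — 3 edges from the root.

3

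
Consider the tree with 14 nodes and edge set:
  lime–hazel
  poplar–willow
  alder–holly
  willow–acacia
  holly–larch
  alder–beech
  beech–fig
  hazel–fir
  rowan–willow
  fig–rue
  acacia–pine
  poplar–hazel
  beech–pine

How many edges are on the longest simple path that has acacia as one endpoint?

A farthest node from acacia is larch.
The path acacia–pine–beech–alder–holly–larch has 5 edges.

5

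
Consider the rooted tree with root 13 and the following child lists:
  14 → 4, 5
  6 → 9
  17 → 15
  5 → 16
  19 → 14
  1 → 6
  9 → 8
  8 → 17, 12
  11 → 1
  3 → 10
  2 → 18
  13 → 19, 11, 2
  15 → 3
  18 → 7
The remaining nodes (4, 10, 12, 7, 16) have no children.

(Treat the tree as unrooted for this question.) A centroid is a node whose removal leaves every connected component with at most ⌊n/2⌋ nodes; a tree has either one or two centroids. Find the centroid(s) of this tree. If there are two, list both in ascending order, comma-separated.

11

Delete 11: the remaining components have sizes 9, 9. Max 9 ≤ 9, so 11 is a centroid.
Every other node leaves some component of size > 9, so the centroid is unique.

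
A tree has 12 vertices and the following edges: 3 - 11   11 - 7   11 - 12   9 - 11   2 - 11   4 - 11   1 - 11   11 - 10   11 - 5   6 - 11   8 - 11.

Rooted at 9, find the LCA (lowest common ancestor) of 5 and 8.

Path 5→root: 5 11 9; path 8→root: 8 11 9.
First common node: 11.

11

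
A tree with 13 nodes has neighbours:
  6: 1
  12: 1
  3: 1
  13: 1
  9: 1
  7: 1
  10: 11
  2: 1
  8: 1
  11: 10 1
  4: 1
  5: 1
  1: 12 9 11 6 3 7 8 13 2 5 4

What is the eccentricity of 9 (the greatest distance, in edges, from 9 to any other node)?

A farthest node from 9 is 10.
The path 9–1–11–10 has 3 edges.

3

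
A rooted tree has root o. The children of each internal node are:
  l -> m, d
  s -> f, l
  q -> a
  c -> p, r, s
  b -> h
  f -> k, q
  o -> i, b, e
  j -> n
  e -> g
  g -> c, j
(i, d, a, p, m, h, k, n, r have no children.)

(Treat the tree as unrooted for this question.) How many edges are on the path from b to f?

The path is b – o – e – g – c – s – f, which has 6 edges.

6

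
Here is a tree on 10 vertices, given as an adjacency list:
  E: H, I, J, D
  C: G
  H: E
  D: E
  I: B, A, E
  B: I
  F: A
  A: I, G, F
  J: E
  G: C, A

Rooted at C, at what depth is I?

Climbing from I to the root: I – A – G – C. That's 3 steps.

3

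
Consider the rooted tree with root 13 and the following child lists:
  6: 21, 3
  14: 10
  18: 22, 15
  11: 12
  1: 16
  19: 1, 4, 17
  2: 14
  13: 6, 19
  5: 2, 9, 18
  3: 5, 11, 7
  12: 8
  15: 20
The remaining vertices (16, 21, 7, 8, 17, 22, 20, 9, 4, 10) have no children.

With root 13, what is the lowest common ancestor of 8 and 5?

3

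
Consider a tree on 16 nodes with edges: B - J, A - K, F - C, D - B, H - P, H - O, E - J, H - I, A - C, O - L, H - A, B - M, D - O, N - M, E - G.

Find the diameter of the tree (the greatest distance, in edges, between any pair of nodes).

A longest path is G – E – J – B – D – O – H – A – C – F, with 9 edges.

9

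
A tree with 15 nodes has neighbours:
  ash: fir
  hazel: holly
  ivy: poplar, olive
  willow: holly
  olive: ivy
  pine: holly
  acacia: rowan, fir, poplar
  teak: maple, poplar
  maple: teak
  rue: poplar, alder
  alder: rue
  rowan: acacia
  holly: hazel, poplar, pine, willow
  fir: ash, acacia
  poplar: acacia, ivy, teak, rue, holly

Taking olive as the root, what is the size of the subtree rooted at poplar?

13

The subtree rooted at poplar contains: poplar, holly, rue, teak, acacia, hazel, pine, willow, alder, maple, fir, rowan, ash — 13 nodes.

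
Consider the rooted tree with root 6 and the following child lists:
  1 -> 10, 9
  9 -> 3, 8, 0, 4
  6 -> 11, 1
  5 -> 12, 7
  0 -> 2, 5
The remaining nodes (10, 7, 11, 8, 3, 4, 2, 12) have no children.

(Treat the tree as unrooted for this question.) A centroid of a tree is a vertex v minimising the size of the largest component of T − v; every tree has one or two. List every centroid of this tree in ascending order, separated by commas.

9

Removing 9 splits the tree into components of sizes 5, 4, 1, 1, 1; the largest is 5 ≤ ⌊13/2⌋ = 6.
No neighbour of 9 does as well, so 9 is the unique centroid.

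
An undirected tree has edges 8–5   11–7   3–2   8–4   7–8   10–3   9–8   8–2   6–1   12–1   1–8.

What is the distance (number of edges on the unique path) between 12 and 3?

4

The path is 12 - 1 - 8 - 2 - 3, which has 4 edges.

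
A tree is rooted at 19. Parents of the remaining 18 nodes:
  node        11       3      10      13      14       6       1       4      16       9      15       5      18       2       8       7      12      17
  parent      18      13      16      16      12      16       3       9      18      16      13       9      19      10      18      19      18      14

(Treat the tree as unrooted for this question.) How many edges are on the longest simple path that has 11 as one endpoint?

The node farthest from 11 is 1, via 11–18–16–13–3–1 — 5 edges.

5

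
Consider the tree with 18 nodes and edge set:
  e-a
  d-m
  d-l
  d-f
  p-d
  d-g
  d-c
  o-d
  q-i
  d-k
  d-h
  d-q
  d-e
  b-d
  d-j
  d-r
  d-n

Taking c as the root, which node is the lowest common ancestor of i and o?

d

Path i→root: i q d c; path o→root: o d c.
First common node: d.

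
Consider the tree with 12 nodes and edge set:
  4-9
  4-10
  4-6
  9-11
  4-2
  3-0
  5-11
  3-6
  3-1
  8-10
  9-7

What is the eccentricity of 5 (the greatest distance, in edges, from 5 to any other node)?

6

Distances from 5 peak at 6, attained at 1 (0 also at distance 6).
5-11-9-4-6-3-1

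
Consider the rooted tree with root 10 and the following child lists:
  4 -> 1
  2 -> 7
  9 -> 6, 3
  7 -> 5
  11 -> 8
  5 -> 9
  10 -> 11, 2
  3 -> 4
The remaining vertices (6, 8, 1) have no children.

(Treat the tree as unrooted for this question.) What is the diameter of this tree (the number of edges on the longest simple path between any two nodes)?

Starting from 8, a farthest node is 1 at distance 9.
One longest path: 8 – 11 – 10 – 2 – 7 – 5 – 9 – 3 – 4 – 1.
So the diameter is 9.

9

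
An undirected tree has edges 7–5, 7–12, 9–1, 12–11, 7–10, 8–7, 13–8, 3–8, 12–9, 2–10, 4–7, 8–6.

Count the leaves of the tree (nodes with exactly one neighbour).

8

Exactly 8 nodes have a single neighbour: 1, 2, 3, 4, 5, 6, 11, 13.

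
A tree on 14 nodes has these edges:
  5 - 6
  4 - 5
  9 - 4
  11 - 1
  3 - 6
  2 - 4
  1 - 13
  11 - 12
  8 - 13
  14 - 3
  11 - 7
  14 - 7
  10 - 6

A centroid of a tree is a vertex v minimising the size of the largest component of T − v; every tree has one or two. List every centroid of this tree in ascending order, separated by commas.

3, 14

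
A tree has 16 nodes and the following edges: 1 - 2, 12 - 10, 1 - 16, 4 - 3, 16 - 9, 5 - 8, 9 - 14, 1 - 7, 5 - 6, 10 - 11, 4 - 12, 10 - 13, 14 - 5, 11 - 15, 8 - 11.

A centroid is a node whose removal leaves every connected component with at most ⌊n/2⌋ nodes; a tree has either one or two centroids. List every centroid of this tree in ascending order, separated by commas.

5, 8

If 8 is removed the pieces have sizes 8, 7, all ≤ ⌊16/2⌋ = 8.
5 is adjacent to 8 and is also a centroid (the largest component after removing it is likewise 8).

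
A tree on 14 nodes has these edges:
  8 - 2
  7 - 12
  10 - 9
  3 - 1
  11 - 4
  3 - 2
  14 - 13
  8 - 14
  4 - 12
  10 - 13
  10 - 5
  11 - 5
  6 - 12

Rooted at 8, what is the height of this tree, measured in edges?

A deepest node is 6, reached by 8 – 14 – 13 – 10 – 5 – 11 – 4 – 12 – 6.
That path has 8 edges, so the height is 8.

8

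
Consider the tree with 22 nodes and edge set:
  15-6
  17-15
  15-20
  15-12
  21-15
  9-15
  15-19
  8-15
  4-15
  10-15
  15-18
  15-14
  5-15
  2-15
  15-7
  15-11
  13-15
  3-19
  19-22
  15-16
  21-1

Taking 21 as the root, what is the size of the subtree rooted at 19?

3

The subtree rooted at 19 contains: 19, 22, 3 — 3 nodes.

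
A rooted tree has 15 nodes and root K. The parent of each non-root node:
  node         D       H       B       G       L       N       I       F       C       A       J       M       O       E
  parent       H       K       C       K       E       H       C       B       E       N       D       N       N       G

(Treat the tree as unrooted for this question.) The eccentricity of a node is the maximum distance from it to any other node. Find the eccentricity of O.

8

Distances from O peak at 8, attained at F.
O–N–H–K–G–E–C–B–F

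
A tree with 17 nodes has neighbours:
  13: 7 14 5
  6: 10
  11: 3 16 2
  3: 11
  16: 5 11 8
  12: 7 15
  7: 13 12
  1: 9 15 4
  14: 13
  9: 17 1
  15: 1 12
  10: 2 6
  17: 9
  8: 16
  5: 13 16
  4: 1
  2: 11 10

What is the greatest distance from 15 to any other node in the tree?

The node farthest from 15 is 6, via 15–12–7–13–5–16–11–2–10–6 — 9 edges.

9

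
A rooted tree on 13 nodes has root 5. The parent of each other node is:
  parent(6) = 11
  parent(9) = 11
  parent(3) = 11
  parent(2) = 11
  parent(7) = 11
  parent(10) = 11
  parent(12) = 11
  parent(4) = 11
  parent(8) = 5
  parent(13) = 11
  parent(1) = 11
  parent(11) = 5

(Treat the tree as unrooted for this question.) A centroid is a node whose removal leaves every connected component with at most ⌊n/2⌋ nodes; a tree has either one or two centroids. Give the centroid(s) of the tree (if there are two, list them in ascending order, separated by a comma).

11

Removing 11 splits the tree into components of sizes 2, 1, 1, 1, 1, 1, 1, 1, 1, 1, 1; the largest is 2 ≤ ⌊13/2⌋ = 6.
Every other node leaves some component of size > 6, so the centroid is unique.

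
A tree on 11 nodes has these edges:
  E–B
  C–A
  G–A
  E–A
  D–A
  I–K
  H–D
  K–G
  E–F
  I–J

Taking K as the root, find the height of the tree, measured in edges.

4

A deepest node is B, reached by K–G–A–E–B.
That path has 4 edges, so the height is 4.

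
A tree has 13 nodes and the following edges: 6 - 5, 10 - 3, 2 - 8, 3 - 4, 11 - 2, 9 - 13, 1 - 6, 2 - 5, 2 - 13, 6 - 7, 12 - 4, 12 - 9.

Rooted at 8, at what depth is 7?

Climbing from 7 to the root: 7 – 6 – 5 – 2 – 8. That's 4 steps.

4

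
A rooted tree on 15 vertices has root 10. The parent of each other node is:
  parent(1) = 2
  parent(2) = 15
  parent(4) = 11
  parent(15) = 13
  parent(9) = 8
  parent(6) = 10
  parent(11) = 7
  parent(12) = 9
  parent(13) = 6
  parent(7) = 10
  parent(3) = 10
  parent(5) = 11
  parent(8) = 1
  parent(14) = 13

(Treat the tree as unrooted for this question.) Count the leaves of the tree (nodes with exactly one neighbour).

5

The leaves are 3, 4, 5, 12, 14.
That is 5 leaves.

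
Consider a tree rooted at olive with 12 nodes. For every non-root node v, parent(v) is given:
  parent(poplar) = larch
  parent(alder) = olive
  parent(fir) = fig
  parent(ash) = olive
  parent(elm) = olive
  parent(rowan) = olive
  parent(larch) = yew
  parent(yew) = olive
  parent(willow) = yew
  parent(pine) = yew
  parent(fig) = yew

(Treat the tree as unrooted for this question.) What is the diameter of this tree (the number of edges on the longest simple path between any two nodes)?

4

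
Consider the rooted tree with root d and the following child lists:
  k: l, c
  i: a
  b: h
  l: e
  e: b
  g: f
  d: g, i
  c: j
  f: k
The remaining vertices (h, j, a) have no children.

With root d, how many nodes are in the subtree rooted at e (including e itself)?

3

Descendants of e (including itself): e, b, h. That's 3.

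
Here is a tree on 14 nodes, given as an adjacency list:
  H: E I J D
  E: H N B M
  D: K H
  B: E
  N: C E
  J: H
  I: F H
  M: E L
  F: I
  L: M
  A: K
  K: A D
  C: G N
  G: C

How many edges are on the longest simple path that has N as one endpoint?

5

The node farthest from N is A, via N-E-H-D-K-A — 5 edges.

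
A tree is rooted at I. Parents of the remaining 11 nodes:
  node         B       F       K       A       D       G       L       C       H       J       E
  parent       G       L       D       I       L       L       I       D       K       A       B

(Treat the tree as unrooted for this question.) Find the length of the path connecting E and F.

Walking from E: E - B - G - L - F. Length 4.

4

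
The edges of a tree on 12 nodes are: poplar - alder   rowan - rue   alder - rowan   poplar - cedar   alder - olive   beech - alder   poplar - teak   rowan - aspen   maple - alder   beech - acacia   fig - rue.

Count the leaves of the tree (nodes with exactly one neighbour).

7

The leaves are acacia, aspen, cedar, fig, maple, olive, teak.
That is 7 leaves.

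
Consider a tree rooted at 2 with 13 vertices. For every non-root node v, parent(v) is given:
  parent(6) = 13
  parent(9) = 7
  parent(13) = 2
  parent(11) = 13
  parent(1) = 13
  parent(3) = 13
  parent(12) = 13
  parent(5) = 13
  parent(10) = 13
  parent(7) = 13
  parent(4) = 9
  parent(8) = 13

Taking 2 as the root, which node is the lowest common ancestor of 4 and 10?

4's ancestor chain is 4, 9, 7, 13, 2 and 10's is 10, 13, 2; they first meet at 13.

13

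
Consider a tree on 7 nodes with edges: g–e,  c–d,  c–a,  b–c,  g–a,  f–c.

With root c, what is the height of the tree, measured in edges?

A deepest node is e, reached by c → a → g → e.
That path has 3 edges, so the height is 3.

3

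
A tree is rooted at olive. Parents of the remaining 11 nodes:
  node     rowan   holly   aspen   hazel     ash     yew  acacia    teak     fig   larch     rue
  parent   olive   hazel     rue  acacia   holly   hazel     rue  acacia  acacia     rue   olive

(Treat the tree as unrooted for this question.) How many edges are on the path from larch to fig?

larch–rue–acacia–fig: 3 edges.

3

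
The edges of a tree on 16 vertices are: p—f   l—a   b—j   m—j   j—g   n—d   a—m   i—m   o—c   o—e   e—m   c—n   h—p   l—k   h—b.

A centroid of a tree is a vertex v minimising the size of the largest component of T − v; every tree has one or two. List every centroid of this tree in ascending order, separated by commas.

If m is removed the pieces have sizes 6, 5, 3, 1, all ≤ ⌊16/2⌋ = 8.
No neighbour of m does as well, so m is the unique centroid.

m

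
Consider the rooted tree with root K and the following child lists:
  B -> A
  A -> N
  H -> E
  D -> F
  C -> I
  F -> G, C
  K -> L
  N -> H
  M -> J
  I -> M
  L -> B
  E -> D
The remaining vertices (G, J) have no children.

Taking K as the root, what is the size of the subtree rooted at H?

9

H's subtree: {H, E, D, F, C, G, I, M, J}, size 9.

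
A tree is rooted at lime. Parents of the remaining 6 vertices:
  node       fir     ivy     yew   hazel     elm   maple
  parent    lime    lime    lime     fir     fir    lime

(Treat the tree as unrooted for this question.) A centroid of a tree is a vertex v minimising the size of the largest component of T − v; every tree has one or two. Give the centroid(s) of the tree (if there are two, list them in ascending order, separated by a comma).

lime

If lime is removed the pieces have sizes 3, 1, 1, 1, all ≤ ⌊7/2⌋ = 3.
No neighbour of lime does as well, so lime is the unique centroid.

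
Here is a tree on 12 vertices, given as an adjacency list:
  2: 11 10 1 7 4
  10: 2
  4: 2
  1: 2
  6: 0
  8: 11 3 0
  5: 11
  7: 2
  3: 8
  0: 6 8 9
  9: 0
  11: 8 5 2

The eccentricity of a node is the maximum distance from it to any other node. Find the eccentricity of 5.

A farthest node from 5 is 9 (6 also at distance 4).
The path 5-11-8-0-9 has 4 edges.

4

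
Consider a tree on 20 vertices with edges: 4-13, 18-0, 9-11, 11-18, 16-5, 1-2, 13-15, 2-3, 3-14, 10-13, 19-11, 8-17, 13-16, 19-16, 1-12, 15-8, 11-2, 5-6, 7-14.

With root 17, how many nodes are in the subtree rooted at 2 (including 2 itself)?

The subtree rooted at 2 contains: 2, 3, 1, 14, 12, 7 — 6 nodes.

6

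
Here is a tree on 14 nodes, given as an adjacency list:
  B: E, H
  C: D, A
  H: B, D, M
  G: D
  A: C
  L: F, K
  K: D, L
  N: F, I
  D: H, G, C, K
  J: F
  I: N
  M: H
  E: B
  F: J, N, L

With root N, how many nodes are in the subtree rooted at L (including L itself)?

10

L's subtree: {L, K, D, H, G, C, B, M, A, E}, size 10.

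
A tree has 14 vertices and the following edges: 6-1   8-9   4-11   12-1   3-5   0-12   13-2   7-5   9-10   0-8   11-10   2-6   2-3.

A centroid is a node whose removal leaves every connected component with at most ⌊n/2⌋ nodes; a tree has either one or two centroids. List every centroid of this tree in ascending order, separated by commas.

If 1 is removed the pieces have sizes 7, 6, all ≤ ⌊14/2⌋ = 7.
Its neighbour 12 also leaves a largest component of size 7, so both are centroids.

1, 12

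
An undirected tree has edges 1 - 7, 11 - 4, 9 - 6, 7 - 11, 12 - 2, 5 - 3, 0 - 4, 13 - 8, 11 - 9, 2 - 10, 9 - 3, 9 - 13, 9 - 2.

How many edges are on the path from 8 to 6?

The path is 8 - 13 - 9 - 6, which has 3 edges.

3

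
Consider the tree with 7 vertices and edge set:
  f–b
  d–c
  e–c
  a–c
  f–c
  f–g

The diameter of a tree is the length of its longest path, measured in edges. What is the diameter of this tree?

Starting from g, a farthest node is a at distance 3.
One longest path: g – f – c – a.
So the diameter is 3.

3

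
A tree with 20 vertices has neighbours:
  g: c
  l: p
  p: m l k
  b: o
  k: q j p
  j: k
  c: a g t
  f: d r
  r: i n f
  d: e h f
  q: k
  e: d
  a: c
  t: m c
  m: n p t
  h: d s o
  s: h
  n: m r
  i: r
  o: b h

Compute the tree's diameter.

10

A longest path is g–c–t–m–n–r–f–d–h–o–b, with 10 edges.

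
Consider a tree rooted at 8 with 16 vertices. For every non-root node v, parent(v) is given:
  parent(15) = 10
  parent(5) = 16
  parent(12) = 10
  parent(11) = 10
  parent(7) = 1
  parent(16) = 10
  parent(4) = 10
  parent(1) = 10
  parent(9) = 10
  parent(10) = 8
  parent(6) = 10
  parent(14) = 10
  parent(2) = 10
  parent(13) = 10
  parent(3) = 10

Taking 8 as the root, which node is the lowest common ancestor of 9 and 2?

9's ancestor chain is 9, 10, 8 and 2's is 2, 10, 8; they first meet at 10.

10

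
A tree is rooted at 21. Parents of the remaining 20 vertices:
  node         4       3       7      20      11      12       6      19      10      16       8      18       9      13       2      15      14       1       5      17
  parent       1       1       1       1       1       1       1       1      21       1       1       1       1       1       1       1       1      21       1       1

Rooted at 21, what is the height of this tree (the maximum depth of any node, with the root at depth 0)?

The longest root-to-leaf path is 21–1–6 (2 edges).

2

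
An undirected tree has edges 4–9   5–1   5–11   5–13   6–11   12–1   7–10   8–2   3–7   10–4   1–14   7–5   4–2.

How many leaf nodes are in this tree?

The leaves are 3, 6, 8, 9, 12, 13, 14.
That is 7 leaves.

7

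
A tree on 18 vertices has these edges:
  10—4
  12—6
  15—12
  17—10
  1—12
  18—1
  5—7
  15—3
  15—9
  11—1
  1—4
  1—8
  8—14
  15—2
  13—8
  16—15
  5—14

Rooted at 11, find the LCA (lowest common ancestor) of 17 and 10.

Path 17→root: 17 10 4 1 11; path 10→root: 10 4 1 11.
First common node: 10.

10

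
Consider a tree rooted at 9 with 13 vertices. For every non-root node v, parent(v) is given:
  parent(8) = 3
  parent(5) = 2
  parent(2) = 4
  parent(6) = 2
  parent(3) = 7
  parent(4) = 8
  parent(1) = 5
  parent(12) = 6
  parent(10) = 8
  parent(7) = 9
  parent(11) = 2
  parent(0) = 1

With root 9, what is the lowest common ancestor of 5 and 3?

3

Ancestors of 5 (toward the root): 5, 2, 4, 8, 3, 7, 9.
Ancestors of 3: 3, 7, 9.
The deepest node appearing in both lists is 3.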